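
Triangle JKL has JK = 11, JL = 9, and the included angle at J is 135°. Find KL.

When two sides and the included angle are known, the law of cosines gives the third side.
c^2 = a^2 + b^2 - 2ab cos(C) generalizes the Pythagorean theorem to non-right triangles.
Here: KL^2 = 121 + 81 - 198*(-sqrt(2)/2) = 99*sqrt(2) + 202
KL = sqrt(99*sqrt(2) + 202)

sqrt(99*sqrt(2) + 202)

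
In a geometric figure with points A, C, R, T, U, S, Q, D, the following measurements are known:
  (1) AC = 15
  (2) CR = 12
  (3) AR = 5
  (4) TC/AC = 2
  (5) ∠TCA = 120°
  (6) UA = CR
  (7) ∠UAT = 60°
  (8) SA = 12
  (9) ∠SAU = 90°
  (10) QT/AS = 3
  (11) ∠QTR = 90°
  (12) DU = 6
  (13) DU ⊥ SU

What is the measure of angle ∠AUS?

From the given relations: UA = CR = 12.
Step 1: By the law of cosines on triangle UAS: US² = 12² + 12² − 2·12·12·cos(90°) = 288, so US = 12·√2.
Step 2: By the inverse law of cosines on triangle AUS: cos(∠AUS) = (12² + (12·√2)² − 12²) / (2·12·12·√2) = 288/407.29 = 0.7071, so ∠AUS = 45°.

Therefore, the measure of angle ∠AUS = 45°.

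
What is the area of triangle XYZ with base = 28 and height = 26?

Area = (1/2)(28)(26) = 364

364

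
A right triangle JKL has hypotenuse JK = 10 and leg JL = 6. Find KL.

Rearranging the Pythagorean theorem to solve for the unknown leg:
leg^2 = hypotenuse^2 - known_leg^2 = 100 - 36 = 64
leg = sqrt(64) = 8.

8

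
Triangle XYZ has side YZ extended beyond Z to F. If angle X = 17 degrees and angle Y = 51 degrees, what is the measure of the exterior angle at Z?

The interior angle at Z is 180 - 17 - 51 = 112 degrees.
The exterior angle and interior angle at Z are supplementary:
Exterior angle = 180 - 112 = 68 degrees.

68 degrees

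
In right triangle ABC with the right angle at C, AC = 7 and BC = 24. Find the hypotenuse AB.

In a right triangle, the square of the hypotenuse equals the sum of the squares of the two legs.
The legs are 7 and 24, so the hypotenuse = sqrt(49 + 576) = sqrt(625) = 25.

25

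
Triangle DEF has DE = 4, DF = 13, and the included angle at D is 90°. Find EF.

By the law of cosines: EF^2 = DE^2 + DF^2 - 2*DE*DF*cos(D)
EF^2 = 4^2 + 13^2 - 2*4*13*cos(90°)
EF^2 = 16 + 169 - 104*(0)
EF^2 = 185
EF = sqrt(185)

sqrt(185)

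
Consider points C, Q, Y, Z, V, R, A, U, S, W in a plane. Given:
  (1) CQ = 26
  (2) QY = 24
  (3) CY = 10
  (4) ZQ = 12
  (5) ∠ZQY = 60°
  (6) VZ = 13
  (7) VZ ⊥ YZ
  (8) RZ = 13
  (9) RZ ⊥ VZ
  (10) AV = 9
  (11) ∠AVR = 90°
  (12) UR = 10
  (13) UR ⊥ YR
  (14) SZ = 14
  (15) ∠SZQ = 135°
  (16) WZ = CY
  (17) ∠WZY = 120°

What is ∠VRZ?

Step 1: By the law of cosines on triangle RZV: RV² = 13² + 13² − 2·13·13·cos(90°) = 338, so RV = 13·√2.
Step 2: By the inverse law of cosines on triangle VRZ: cos(∠VRZ) = ((13·√2)² + 13² − 13²) / (2·13·√2·13) = 338/478 = 0.7071, so ∠VRZ = 45°.

Therefore, the measure of angle ∠VRZ = 45°.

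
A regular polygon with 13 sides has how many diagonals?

The number of diagonals in an n-gon is n(n - 3)/2.
For n = 13: 13(13 - 3)/2 = 13 × 10 / 2 = 65.

65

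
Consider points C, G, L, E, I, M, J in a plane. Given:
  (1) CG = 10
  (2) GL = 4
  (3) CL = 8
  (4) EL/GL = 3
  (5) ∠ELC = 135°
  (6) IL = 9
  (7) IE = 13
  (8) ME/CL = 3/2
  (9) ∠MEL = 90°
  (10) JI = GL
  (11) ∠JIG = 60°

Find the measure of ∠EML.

From the given relations: ME = 3/2·CL = 3/2·8 = 12; EL = 3·GL = 3·4 = 12.
Step 1: By the law of cosines on triangle MEL: ML² = 12² + 12² − 2·12·12·cos(90°) = 288, so ML = 12·√2.
Step 2: By the inverse law of cosines on triangle EML: cos(∠EML) = (12² + (12·√2)² − 12²) / (2·12·12·√2) = 288/407.29 = 0.7071, so ∠EML = 45°.

Therefore, the measure of angle ∠EML = 45°.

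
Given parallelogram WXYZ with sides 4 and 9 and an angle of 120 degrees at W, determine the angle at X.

Consecutive angles are supplementary: angle X = 180 - 120 = 60 degrees.

60 degrees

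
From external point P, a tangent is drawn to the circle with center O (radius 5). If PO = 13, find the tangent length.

tangent = √(d² - r²) = √(13² - 5²) = √(169 - 25) = √144 = 12

12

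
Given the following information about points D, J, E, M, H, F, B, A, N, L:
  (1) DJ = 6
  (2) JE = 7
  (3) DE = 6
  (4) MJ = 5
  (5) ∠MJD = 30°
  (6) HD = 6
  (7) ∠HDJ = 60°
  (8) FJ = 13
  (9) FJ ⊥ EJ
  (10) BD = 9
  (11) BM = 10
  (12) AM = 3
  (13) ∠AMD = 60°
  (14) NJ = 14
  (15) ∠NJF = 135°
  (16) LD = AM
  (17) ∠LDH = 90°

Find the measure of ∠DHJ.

Step 1: By the law of cosines on triangle HDJ: HJ² = 6² + 6² − 2·6·6·cos(60°) = 36, so HJ = 6.
Step 2: By the inverse law of cosines on triangle DHJ: cos(∠DHJ) = (6² + 6² − 6²) / (2·6·6) = 36/72 = 0.5, so ∠DHJ = 60°.

Therefore, the measure of angle ∠DHJ = 60°.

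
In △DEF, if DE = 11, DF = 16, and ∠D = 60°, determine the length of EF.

Law of cosines: EF^2 = 11^2 + 16^2 - 2(11)(16)cos(60°) = 201, so EF = sqrt(201).

sqrt(201)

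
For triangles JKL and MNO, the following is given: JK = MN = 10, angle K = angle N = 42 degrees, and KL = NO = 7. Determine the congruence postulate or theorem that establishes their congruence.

The given information provides:
JK = MN = 10, angle K = angle N = 42 degrees, and KL = NO = 7
This matches the SAS congruence theorem.
Two pairs of corresponding sides and the included angle are equal (Side-Angle-Side).

SAS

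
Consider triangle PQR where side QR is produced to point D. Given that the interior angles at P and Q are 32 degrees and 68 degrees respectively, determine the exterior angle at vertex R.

Exterior angle = 32 + 68 = 100 degrees (exterior angle theorem).

100 degrees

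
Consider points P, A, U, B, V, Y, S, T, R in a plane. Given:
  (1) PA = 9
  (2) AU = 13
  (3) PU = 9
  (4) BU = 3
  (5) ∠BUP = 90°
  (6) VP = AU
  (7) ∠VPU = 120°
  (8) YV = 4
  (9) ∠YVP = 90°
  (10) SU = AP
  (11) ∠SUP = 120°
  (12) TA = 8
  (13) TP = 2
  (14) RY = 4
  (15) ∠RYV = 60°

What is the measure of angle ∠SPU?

From the given relations: SU = AP = 9.
Step 1: By the law of cosines on triangle PUS: PS² = 9² + 9² − 2·9·9·cos(120°) = 243, so PS = 9·√3.
Step 2: By the inverse law of cosines on triangle SPU: cos(∠SPU) = ((9·√3)² + 9² − 9²) / (2·9·√3·9) = 243/280.59 = 0.866, so ∠SPU = 30°.

Therefore, the measure of angle ∠SPU = 30°.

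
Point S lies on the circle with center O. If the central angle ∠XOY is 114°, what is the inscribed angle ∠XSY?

Inscribed angle = 114° / 2 = 57° (inscribed angle theorem).

57°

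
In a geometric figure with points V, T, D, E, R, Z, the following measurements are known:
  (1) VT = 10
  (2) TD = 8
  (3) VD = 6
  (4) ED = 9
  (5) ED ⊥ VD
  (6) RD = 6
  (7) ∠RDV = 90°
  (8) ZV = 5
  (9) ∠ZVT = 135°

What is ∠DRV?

Step 1: By the law of cosines on triangle RDV: RV² = 6² + 6² − 2·6·6·cos(90°) = 72, so RV = 6·√2.
Step 2: By the inverse law of cosines on triangle DRV: cos(∠DRV) = (6² + (6·√2)² − 6²) / (2·6·6·√2) = 72/101.82 = 0.7071, so ∠DRV = 45°.

Therefore, the measure of angle ∠DRV = 45°.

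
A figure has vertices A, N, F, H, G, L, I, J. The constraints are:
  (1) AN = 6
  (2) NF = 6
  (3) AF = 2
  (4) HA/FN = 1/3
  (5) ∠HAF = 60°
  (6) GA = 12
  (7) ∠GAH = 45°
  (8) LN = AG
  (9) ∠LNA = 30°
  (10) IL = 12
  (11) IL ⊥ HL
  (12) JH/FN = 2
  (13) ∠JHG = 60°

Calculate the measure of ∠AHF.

From the given relations: HA = 1/3·FN = 1/3·6 = 2.
Step 1: By the law of cosines on triangle HAF: HF² = 2² + 2² − 2·2·2·cos(60°) = 4, so HF = 2.
Step 2: By the inverse law of cosines on triangle AHF: cos(∠AHF) = (2² + 2² − 2²) / (2·2·2) = 4/8 = 0.5, so ∠AHF = 60°.

Therefore, the measure of angle ∠AHF = 60°.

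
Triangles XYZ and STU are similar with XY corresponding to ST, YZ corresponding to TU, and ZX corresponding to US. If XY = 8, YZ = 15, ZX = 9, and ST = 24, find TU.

k = 24/8 = 3. TU = 3 * 15 = 45.

45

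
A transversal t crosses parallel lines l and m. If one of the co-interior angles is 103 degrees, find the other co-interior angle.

Co-interior angles sum to 180: 180 - 103 = 77 degrees.

77 degrees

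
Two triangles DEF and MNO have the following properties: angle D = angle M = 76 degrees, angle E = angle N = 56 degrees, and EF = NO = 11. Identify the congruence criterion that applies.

The given information provides:
angle D = angle M = 76 degrees, angle E = angle N = 56 degrees, and EF = NO = 11
This matches the AAS congruence theorem.
Two pairs of corresponding angles and a non-included side are equal (Angle-Angle-Side).

AAS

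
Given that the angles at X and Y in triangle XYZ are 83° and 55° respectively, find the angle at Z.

The interior angles sum to 180°: angle Z = 180 - 83 - 55 = 42°.
The triangle is acute (angles 83°, 55°, 42°).

42 degrees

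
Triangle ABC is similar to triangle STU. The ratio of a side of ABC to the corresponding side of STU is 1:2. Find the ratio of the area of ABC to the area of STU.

The ratio of areas of similar triangles equals the square of the side ratio.
Side ratio = 1:2
Area ratio = (1/2)^2 = 1/4 = 1:4

1:4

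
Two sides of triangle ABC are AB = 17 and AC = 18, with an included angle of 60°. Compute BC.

Law of cosines: BC^2 = 17^2 + 18^2 - 2(17)(18)cos(60°) = 307, so BC = sqrt(307).

sqrt(307)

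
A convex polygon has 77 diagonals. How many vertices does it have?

Using d = n(n - 3)/2, we solve 77 = n(n - 3)/2.
So n(n - 3) = 154.
Testing n = 14: 14 * 11 = 154 = 154. Correct.
The polygon has 14 sides.

14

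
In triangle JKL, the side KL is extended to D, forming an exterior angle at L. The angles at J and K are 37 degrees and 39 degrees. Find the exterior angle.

Exterior angle = 37 + 39 = 76 degrees (exterior angle theorem).

76 degrees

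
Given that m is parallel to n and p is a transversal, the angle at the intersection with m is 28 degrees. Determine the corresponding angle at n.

When a transversal crosses parallel lines, angles in the same position at each intersection are called corresponding angles.
These are always equal, so the answer is 28 degrees.

28 degrees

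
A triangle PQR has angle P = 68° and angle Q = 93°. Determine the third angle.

angle R = 180 - 68 - 93 = 19 degrees.

19 degrees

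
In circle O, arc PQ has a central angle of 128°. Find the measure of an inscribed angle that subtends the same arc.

By the inscribed angle theorem, the inscribed angle is half the central angle.
Inscribed angle = 128° / 2 = 64°

64°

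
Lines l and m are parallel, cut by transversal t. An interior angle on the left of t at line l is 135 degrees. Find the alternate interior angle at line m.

Alternate interior angles lie on opposite sides of the transversal, between the parallel lines.
By the alternate interior angle theorem, they are equal: 135 degrees.

135 degrees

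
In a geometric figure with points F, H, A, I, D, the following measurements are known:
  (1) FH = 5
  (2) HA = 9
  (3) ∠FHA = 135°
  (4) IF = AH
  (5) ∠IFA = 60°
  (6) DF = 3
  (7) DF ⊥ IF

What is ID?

From the given relations: IF = AH = 9.
Step 1: By the law of cosines on triangle IFD: ID² = 9² + 3² − 2·9·3·cos(90°) = 90, so ID = 3·√10.

Therefore, the length of ID = 3·√10.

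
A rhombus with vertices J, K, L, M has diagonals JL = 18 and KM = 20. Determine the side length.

In a rhombus, the diagonals bisect each other perpendicularly, creating four congruent right triangles.
Each triangle has legs 9 (half of 18) and 10 (half of 20).
The hypotenuse of each right triangle is a side of the rhombus:
side = sqrt(9^2 + 10^2) = sqrt(181)

sqrt(181)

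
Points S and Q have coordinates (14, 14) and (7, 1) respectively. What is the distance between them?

d = sqrt((7 - 14)^2 + (1 - 14)^2)
d = sqrt(-7^2 + -13^2)
d = sqrt(49 + 169)
d = sqrt(218)

sqrt(218)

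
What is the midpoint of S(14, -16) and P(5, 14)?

M = ((x₁ + x₂)/2, (y₁ + y₂)/2)
= ((14 + 5)/2, (-16 + 14)/2)
= (19/2, -2/2) = (19/2, -1)

(19/2, -1)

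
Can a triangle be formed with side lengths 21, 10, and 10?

No.
The triangle inequality is violated: 10 + 10 = 20 ≤ 21.
These lengths cannot form a triangle.

No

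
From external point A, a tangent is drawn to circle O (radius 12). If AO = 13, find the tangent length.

tangent = √(d² - r²) = √(13² - 12²) = √(169 - 144) = √25 = 5

5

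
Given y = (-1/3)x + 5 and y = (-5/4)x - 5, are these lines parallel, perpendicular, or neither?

Slope of line 1: m1 = -1/3
Slope of line 2: m2 = -5/4
For parallel lines we need equal slopes: -1/3 != -5/4.
For perpendicular lines we need m1*m2 = -1: (-1/3)(-5/4) = 5/12 != -1.
Since neither condition holds, the lines are neither parallel nor perpendicular.

Neither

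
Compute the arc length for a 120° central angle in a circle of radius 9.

Arc length = 2πr × θ/360
= 2π × 9 × 1/3
= 6*pi

6*pi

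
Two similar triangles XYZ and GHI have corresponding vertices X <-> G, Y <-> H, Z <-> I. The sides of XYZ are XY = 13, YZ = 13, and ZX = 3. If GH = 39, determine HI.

k = 39/13 = 3. HI = 3 * 13 = 39.

39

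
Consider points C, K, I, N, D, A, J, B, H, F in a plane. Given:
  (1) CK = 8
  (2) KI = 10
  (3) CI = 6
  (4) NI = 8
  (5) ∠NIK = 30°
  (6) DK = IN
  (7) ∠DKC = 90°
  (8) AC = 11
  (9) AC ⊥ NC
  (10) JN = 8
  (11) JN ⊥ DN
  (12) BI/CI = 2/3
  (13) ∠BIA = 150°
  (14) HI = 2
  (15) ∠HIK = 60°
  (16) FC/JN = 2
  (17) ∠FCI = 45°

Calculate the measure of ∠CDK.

From the given relations: DK = IN = 8.
Step 1: By the law of cosines on triangle DKC: DC² = 8² + 8² − 2·8·8·cos(90°) = 128, so DC = 8·√2.
Step 2: By the inverse law of cosines on triangle CDK: cos(∠CDK) = ((8·√2)² + 8² − 8²) / (2·8·√2·8) = 128/181.02 = 0.7071, so ∠CDK = 45°.

Therefore, the measure of angle ∠CDK = 45°.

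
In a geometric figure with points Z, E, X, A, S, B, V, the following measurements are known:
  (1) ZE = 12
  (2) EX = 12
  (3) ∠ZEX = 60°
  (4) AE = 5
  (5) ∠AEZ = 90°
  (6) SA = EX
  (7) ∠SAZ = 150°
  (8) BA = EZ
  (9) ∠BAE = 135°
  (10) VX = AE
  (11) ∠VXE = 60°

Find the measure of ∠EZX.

Step 1: By the law of cosines on triangle ZEX: ZX² = 12² + 12² − 2·12·12·cos(60°) = 144, so ZX = 12.
Step 2: By the inverse law of cosines on triangle EZX: cos(∠EZX) = (12² + 12² − 12²) / (2·12·12) = 144/288 = 0.5, so ∠EZX = 60°.

Therefore, the measure of angle ∠EZX = 60°.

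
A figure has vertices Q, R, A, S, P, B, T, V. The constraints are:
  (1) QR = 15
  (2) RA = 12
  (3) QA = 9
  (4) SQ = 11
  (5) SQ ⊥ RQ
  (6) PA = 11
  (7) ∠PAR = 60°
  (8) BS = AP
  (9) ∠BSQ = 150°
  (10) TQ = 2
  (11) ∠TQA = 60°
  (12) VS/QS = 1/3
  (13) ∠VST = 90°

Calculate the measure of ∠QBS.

From the given relations: BS = AP = 11.
Step 1: By the law of cosines on triangle BSQ: BQ² = 11² + 11² − 2·11·11·cos(150°) = 451.58, so BQ ≈ 21.25.
Step 2: By the inverse law of cosines on triangle QBS: cos(∠QBS) = (21.25² + 11² − 11²) / (2·21.25·11) = 451.58/467.51 = 0.9659, so ∠QBS = 15°.

Therefore, the measure of angle ∠QBS = 15°.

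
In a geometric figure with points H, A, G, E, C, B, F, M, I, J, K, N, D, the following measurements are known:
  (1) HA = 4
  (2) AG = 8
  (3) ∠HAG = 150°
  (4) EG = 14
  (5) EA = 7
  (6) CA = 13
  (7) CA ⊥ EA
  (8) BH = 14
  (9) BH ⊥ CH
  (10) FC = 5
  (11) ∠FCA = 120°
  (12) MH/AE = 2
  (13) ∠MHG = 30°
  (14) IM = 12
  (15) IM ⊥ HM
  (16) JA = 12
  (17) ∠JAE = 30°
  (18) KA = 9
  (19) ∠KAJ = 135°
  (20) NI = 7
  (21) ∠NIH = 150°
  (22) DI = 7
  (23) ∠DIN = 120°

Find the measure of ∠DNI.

Step 1: By the law of cosines on triangle NID: ND² = 7² + 7² − 2·7·7·cos(120°) = 147, so ND = 7·√3.
Step 2: By the inverse law of cosines on triangle DNI: cos(∠DNI) = ((7·√3)² + 7² − 7²) / (2·7·√3·7) = 147/169.74 = 0.866, so ∠DNI = 30°.

Therefore, the measure of angle ∠DNI = 30°.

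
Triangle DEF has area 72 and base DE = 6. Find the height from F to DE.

height = 2 * 72 / 6 = 24

24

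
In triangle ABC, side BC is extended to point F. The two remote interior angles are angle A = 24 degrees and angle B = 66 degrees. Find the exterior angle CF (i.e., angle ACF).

Exterior angle = 24 + 66 = 90 degrees (exterior angle theorem).

90 degrees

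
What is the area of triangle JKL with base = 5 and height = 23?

Area = (1/2)(5)(23) = 115/2

115/2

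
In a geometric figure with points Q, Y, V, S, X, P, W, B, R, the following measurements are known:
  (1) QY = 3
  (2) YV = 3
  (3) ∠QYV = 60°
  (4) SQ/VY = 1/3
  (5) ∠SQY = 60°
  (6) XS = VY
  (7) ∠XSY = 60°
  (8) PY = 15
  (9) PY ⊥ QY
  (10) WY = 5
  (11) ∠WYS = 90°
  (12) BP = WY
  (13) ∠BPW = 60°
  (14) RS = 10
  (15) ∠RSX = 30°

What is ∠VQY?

Step 1: By the law of cosines on triangle QYV: QV² = 3² + 3² − 2·3·3·cos(60°) = 9, so QV = 3.
Step 2: By the inverse law of cosines on triangle VQY: cos(∠VQY) = (3² + 3² − 3²) / (2·3·3) = 9/18 = 0.5, so ∠VQY = 60°.

Therefore, the measure of angle ∠VQY = 60°.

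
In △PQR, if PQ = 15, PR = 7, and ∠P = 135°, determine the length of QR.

By the law of cosines: QR^2 = PQ^2 + PR^2 - 2*PQ*PR*cos(P)
QR^2 = 15^2 + 7^2 - 2*15*7*cos(135°)
QR^2 = 225 + 49 - 210*(-sqrt(2)/2)
QR^2 = 105*sqrt(2) + 274
QR = sqrt(105*sqrt(2) + 274)

sqrt(105*sqrt(2) + 274)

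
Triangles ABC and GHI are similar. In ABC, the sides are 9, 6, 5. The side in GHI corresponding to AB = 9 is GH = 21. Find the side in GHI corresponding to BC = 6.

Since the triangles are similar, the ratio of corresponding sides is constant.
Scale factor k = GH / AB = 21 / 9 = 7/3
HI = k * BC = 7/3 * 6 = 14

14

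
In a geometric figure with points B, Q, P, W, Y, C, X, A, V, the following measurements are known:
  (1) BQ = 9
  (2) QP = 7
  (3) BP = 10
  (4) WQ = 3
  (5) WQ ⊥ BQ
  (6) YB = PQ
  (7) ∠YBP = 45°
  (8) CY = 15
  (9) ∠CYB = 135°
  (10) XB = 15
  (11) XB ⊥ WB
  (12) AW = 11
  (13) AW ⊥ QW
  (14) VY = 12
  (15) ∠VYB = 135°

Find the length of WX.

Step 1: By the law of cosines on triangle BQW: BW² = 9² + 3² − 2·9·3·cos(90°) = 90, so BW = 3·√10.
Step 2: By the law of cosines on triangle WBX: WX² = (3·√10)² + 15² − 2·3·√10·15·cos(90°) = 315, so WX = 3·√35.

Therefore, the length of WX = 3·√35.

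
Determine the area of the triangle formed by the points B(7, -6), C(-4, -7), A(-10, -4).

The Shoelace formula computes the area from vertex coordinates by summing cross products.
For vertices (7,-6), (-4,-7), (-10,-4):
Signed sum = 7*-7 - -4*-6 + -4*-4 - -10*-7 + -10*-6 - 7*-4
= -73 + -54 + 88 = -39
Area = (1/2)|-39| = 39/2.

39/2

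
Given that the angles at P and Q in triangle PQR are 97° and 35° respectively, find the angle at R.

By the triangle angle sum property, the three interior angles of any triangle add up to 180°.
We know angle P = 97° and angle Q = 35°, so their sum is 132°.
Therefore angle R = 180° - 132° = 48°.

48 degrees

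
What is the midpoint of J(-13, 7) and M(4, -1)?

The midpoint is the average of the coordinates:
x: (-13 + 4)/2 = -9/2
y: (7 + -1)/2 = 3
Midpoint = (-9/2, 3)

(-9/2, 3)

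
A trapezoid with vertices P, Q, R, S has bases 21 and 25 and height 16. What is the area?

A trapezoid's area equals the midsegment times the height.
The midsegment is (21 + 25) / 2 = 23.
Area = 23 * 16 = 368.

368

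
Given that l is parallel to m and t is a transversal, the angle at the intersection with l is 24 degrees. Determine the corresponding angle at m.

Corresponding angles are equal: 24 degrees.

24 degrees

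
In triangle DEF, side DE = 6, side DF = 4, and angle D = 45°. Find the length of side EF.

By the law of cosines: EF^2 = DE^2 + DF^2 - 2*DE*DF*cos(D)
EF^2 = 6^2 + 4^2 - 2*6*4*cos(45°)
EF^2 = 36 + 16 - 48*(sqrt(2)/2)
EF^2 = 52 - 24*sqrt(2)
EF = 2*sqrt(13 - 6*sqrt(2))

2*sqrt(13 - 6*sqrt(2))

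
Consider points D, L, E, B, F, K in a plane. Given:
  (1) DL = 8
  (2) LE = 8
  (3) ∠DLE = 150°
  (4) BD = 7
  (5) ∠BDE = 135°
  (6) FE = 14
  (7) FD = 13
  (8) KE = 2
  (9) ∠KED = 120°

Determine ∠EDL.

Step 1: By the law of cosines on triangle DLE: DE² = 8² + 8² − 2·8·8·cos(150°) = 238.85, so DE ≈ 15.45.
Step 2: By the inverse law of cosines on triangle EDL: cos(∠EDL) = (15.45² + 8² − 8²) / (2·15.45·8) = 238.85/247.28 = 0.9659, so ∠EDL = 15°.

Therefore, the measure of angle ∠EDL = 15°.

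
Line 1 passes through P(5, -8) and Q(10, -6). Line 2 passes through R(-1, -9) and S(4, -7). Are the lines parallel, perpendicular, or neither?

Slope of line 1: m1 = (-6 - -8)/(10 - 5) = 2/5 = 2/5
Slope of line 2: m2 = (-7 - -9)/(4 - -1) = 2/5 = 2/5
m1 = m2, so the lines are parallel.

Parallel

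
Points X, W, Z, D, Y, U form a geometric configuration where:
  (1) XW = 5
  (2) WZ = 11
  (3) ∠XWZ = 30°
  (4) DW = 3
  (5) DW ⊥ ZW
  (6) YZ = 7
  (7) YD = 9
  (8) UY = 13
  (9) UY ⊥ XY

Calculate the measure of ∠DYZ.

Step 1: By the law of cosines on triangle DWZ: DZ² = 3² + 11² − 2·3·11·cos(90°) = 130, so DZ = √130.
Step 2: By the inverse law of cosines on triangle DYZ: cos(∠DYZ) = (9² + 7² − √130²) / (2·9·7) = 0/126 = 0, so ∠DYZ = 90°.

Therefore, the measure of angle ∠DYZ = 90°.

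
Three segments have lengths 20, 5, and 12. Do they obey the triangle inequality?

No.
The triangle inequality is violated: 5 + 12 = 17 ≤ 20.
These lengths cannot form a triangle.

No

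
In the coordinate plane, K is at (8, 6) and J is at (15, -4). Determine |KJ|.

The horizontal distance is |15 - 8| = 7 and the vertical distance is |-4 - 6| = 10.
By the Pythagorean theorem, d = sqrt(7^2 + 10^2) = sqrt(149).

sqrt(149)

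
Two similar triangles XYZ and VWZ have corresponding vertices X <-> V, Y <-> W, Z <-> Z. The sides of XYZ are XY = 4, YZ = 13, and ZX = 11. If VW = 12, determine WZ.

Similar triangles have proportional sides. Setting up the proportion:
VW / XY = WZ / YZ
12 / 4 = WZ / 13
WZ = 13 * 12 / 4 = 39.

39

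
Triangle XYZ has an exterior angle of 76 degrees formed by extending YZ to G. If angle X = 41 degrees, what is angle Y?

By the exterior angle theorem: exterior angle = sum of remote interior angles.
76 = 41 + angle Y
angle Y = 76 - 41 = 35 degrees

35 degrees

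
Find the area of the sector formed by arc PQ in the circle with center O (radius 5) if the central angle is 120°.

The full circle has area πr² = π(5)² = 25*pi.
The sector covers 120° out of 360°, a fraction of 1/3.
Sector area = 25*pi × 1/3 = 25*pi/3.

25*pi/3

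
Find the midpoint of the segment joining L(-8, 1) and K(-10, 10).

The midpoint is the point halfway along the segment.
Move half the horizontal distance: -8 + (-10 - -8)/2 = -8 + -2/2 = -9
Move half the vertical distance: 1 + (10 - 1)/2 = 1 + 9/2 = 11/2
Midpoint = (-9, 11/2)

(-9, 11/2)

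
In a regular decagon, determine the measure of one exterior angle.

Each exterior angle of a regular n-gon is 360 / n.
For n = 10: 360 / 10 = 36 degrees.

36 degrees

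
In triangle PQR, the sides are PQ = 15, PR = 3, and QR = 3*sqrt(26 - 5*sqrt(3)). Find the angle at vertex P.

cos(P) = (15² + 3² - (3*sqrt(26 - 5*sqrt(3)))²) / (2 × 15 × 3) = sqrt(3)/2, so P = arccos(sqrt(3)/2) = 30°.

30°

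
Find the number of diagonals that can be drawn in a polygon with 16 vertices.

Total line segments between 16 vertices = C(16,2) = 120.
Subtract the 16 sides: 120 - 16 = 104 diagonals.

104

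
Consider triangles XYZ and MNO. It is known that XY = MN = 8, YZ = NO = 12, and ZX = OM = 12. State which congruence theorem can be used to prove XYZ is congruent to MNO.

The given information provides:
XY = MN = 8, YZ = NO = 12, and ZX = OM = 12
This matches the SSS congruence theorem.
All three pairs of corresponding sides are equal (Side-Side-Side).

SSS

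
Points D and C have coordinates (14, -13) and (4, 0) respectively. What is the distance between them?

The horizontal distance is |4 - 14| = 10 and the vertical distance is |0 - -13| = 13.
By the Pythagorean theorem, d = sqrt(10^2 + 13^2) = sqrt(269).

sqrt(269)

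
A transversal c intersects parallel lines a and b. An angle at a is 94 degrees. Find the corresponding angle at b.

When a transversal crosses parallel lines, angles in the same position at each intersection are called corresponding angles.
These are always equal, so the answer is 94 degrees.

94 degrees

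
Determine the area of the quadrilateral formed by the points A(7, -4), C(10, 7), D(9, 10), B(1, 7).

Shoelace: sum of cross terms = 126, Area = (1/2)|126| = 63

63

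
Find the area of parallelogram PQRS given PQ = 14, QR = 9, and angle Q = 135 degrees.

Area = a * b * sin(theta)
Area = 14 * 9 * sin(135 degrees)
Area = 126 * sqrt(2)/2
Area = 63*sqrt(2)

63*sqrt(2)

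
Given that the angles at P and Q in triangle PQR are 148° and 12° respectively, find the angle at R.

The interior angles sum to 180°: angle R = 180 - 148 - 12 = 20°.
The triangle is obtuse (angles 148°, 12°, 20°).

20 degrees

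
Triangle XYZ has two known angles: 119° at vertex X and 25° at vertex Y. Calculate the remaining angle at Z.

angle Z = 180 - 119 - 25 = 36 degrees.

36 degrees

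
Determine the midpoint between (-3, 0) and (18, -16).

M = ((x₁ + x₂)/2, (y₁ + y₂)/2)
= ((-3 + 18)/2, (0 + -16)/2)
= (15/2, -16/2) = (15/2, -8)

(15/2, -8)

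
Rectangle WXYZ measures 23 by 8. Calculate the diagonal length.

Using the Pythagorean theorem:
d² = 23² + 8² = 529 + 64 = 593
d = sqrt(593)

sqrt(593)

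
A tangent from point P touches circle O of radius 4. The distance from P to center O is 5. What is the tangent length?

tangent = √(d² - r²) = √(5² - 4²) = √(25 - 16) = √9 = 3

3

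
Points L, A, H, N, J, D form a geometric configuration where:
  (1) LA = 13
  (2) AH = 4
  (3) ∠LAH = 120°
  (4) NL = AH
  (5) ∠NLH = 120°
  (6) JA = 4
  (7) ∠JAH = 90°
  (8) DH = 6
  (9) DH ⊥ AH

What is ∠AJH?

Step 1: By the law of cosines on triangle JAH: JH² = 4² + 4² − 2·4·4·cos(90°) = 32, so JH = 4·√2.
Step 2: By the inverse law of cosines on triangle AJH: cos(∠AJH) = (4² + (4·√2)² − 4²) / (2·4·4·√2) = 32/45.25 = 0.7071, so ∠AJH = 45°.

Therefore, the measure of angle ∠AJH = 45°.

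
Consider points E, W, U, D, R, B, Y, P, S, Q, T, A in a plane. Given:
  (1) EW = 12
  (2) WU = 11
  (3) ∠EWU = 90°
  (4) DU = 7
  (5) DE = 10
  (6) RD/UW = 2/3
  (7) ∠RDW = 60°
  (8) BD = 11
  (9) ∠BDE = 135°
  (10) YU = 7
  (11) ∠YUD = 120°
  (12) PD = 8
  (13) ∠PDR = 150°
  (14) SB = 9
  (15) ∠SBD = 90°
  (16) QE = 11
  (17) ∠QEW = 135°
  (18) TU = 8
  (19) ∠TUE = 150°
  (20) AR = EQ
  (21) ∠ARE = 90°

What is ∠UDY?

Step 1: By the law of cosines on triangle DUY: DY² = 7² + 7² − 2·7·7·cos(120°) = 147, so DY = 7·√3.
Step 2: By the inverse law of cosines on triangle UDY: cos(∠UDY) = (7² + (7·√3)² − 7²) / (2·7·7·√3) = 147/169.74 = 0.866, so ∠UDY = 30°.

Therefore, the measure of angle ∠UDY = 30°.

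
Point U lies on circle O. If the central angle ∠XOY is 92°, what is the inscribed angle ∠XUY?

An inscribed angle intercepts an arc from a point on the circle, while the central angle intercepts the same arc from the center.
The inscribed angle is always half the central angle: 92° / 2 = 46°.

46°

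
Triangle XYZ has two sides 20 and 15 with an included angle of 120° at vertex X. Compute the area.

Area = (1/2)(20)(15) sin(120°) = (1/2)(20)(15)(sqrt(3)/2) = 75*sqrt(3)

75*sqrt(3)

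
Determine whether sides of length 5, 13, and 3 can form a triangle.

Check the triangle inequality: 5 + 3 = 8 ≤ 13.
Since the sum of two sides does not exceed the third, no triangle can be formed.

No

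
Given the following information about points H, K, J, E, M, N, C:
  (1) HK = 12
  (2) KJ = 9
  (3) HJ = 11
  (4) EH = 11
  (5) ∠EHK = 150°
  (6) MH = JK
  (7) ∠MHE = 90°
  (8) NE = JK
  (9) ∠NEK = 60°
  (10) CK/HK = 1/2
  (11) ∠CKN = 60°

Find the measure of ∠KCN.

From the given relations: NE = JK = 9; CK = 1/2·HK = 1/2·12 = 6.
Step 1: By the law of cosines on triangle EHK: EK² = 11² + 12² − 2·11·12·cos(150°) = 493.63, so EK ≈ 22.22.
Step 2: By the law of cosines on triangle NEK: NK² = 9² + 22.22² − 2·9·22.22·cos(60°) = 374.67, so NK ≈ 19.36.
Step 3: By the law of cosines on triangle CKN: CN² = 6² + 19.36² − 2·6·19.36·cos(60°) = 294.53, so CN ≈ 17.16.
Step 4: By the inverse law of cosines on triangle KCN: cos(∠KCN) = (6² + 17.16² − 19.36²) / (2·6·17.16) = -44.14/205.94 = -0.2143, so ∠KCN = 102.38°.

Therefore, the measure of angle ∠KCN = 102.38°.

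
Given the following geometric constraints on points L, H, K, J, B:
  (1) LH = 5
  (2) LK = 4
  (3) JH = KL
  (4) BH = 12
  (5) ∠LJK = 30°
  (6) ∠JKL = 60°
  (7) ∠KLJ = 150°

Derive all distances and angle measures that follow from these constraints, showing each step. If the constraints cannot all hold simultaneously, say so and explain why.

These constraints are not satisfiable: (5), (6) and (7) are the three interior angles of triangle LJK, which must sum to 180°, but 30° + 60° + 150° = 240°. No planar figure meets all of them, so nothing further can be derived.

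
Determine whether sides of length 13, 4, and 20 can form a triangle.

Check the triangle inequality: 13 + 4 = 17 ≤ 20.
Since the sum of two sides does not exceed the third, no triangle can be formed.

No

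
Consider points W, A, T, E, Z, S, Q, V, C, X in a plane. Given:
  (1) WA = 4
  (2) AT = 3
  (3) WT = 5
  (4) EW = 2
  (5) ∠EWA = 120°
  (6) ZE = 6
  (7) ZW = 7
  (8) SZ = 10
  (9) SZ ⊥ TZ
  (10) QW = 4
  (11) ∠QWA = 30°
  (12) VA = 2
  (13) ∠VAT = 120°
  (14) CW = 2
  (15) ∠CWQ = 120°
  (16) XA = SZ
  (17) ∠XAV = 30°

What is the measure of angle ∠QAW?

Step 1: By the law of cosines on triangle AWQ: AQ² = 4² + 4² − 2·4·4·cos(30°) = 4.29, so AQ ≈ 2.07.
Step 2: By the inverse law of cosines on triangle QAW: cos(∠QAW) = (2.07² + 4² − 4²) / (2·2.07·4) = 4.29/16.56 = 0.2588, so ∠QAW = 75°.

Therefore, the measure of angle ∠QAW = 75°.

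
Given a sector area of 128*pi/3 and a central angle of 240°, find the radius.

The sector covers 240°/360° = 2/3 of the full circle.
Full circle area = 128*pi/3 / 2/3 = 64*pi.
Since full area = πr², we get r² = 64*pi/π = 64, so r = 8.

8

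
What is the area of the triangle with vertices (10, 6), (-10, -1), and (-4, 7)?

Shoelace: Area = (1/2)|10(-1-7) + -10(7-6) + -4(6--1)| = (1/2)(118) = 59

59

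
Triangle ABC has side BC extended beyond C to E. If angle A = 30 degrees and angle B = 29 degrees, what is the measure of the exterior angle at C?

By the exterior angle theorem, an exterior angle of a triangle equals the sum of the two remote interior angles.
Exterior angle = angle A + angle B
Exterior angle = 30 + 29 = 59 degrees

59 degrees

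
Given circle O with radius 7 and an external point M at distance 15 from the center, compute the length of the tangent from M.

tangent = √(d² - r²) = √(15² - 7²) = √(225 - 49) = √176 = 4*sqrt(11)

4*sqrt(11)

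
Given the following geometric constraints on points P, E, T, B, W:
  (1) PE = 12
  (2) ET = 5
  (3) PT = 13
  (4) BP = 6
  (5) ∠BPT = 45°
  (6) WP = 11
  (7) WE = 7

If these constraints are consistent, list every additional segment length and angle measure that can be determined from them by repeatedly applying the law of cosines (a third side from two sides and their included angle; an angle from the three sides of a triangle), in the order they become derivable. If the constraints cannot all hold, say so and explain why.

The constraints are consistent. Derivable facts, in order:
After 1 step:
- TB ≈ 9.73
- ∠EPT = 22.62°
- ∠EPW = 35.1°
- ∠ETP = 67.38°
- ∠EWP = 80.28°
- ∠PET = 90°
- ∠PEW = 64.62°
After 2 steps:
- ∠BTP = 25.85°
- ∠PBT = 109.15°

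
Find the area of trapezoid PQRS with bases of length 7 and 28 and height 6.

A trapezoid's area equals the midsegment times the height.
The midsegment is (7 + 28) / 2 = 35/2.
Area = 35/2 * 6 = 105.

105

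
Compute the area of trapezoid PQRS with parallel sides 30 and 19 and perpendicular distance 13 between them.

Area = (30 + 19) * 13 / 2 = 637 / 2 = 637/2

637/2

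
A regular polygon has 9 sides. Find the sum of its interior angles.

The sum of interior angles of an n-sided polygon is (n - 2) * 180.
For n = 9: (9 - 2) * 180 = 7 * 180 = 1260 degrees.

1260 degrees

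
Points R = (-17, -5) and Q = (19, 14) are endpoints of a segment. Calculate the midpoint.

M = ((x₁ + x₂)/2, (y₁ + y₂)/2)
= ((-17 + 19)/2, (-5 + 14)/2)
= (2/2, 9/2) = (1, 9/2)

(1, 9/2)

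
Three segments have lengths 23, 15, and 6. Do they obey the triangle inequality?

The longest side is 23. The other two sides sum to 6 + 15 = 21.
Since 21 ≤ 23, the two shorter sides cannot reach around to close the triangle.

No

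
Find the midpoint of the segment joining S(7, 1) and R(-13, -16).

The midpoint is the average of the coordinates:
x: (7 + -13)/2 = -3
y: (1 + -16)/2 = -15/2
Midpoint = (-3, -15/2)

(-3, -15/2)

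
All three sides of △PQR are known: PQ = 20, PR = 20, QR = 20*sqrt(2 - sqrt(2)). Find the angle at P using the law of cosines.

When all three sides of a triangle are known, the law of cosines can be rearranged to find any angle.
cos(C) = (a² + b² - c²) / (2ab) gives cos(P) = sqrt(2)/2.
Taking the inverse cosine: P = 45°.

45°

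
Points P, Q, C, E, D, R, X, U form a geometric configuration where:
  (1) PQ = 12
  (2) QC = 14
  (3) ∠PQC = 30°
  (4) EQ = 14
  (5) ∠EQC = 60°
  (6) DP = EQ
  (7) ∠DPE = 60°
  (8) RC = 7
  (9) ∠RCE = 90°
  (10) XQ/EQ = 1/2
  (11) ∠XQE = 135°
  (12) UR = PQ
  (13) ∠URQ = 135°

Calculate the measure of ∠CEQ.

Step 1: By the law of cosines on triangle EQC: EC² = 14² + 14² − 2·14·14·cos(60°) = 196, so EC = 14.
Step 2: By the inverse law of cosines on triangle CEQ: cos(∠CEQ) = (14² + 14² − 14²) / (2·14·14) = 196/392 = 0.5, so ∠CEQ = 60°.

Therefore, the measure of angle ∠CEQ = 60°.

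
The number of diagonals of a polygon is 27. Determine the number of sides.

Using d = n(n - 3)/2, we solve 27 = n(n - 3)/2.
So n(n - 3) = 54.
Testing n = 9: 9 * 6 = 54 = 54. Correct.
The polygon has 9 sides.

9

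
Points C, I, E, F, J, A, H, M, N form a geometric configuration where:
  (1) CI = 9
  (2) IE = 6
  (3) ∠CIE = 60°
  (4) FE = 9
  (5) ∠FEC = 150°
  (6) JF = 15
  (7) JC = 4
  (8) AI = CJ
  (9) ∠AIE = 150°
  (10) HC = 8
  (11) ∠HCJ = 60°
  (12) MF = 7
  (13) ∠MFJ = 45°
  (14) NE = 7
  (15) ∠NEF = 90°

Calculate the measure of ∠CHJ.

Step 1: By the law of cosines on triangle HCJ: HJ² = 8² + 4² − 2·8·4·cos(60°) = 48, so HJ = 4·√3.
Step 2: By the inverse law of cosines on triangle CHJ: cos(∠CHJ) = (8² + (4·√3)² − 4²) / (2·8·4·√3) = 96/110.85 = 0.866, so ∠CHJ = 30°.

Therefore, the measure of angle ∠CHJ = 30°.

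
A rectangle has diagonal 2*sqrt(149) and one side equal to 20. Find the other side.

b = sqrt(d^2 - a^2) = sqrt(596 - 400) = sqrt(196) = 14

14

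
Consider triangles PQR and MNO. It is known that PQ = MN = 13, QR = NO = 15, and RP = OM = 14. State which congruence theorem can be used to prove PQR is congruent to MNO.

The given information provides:
PQ = MN = 13, QR = NO = 15, and RP = OM = 14
This matches the SSS congruence theorem.
All three pairs of corresponding sides are equal (Side-Side-Side).

SSS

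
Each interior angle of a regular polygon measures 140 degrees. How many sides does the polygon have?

The exterior angle is the supplement of the interior angle: 180 - 140 = 40 degrees.
Since the exterior angles of any convex polygon sum to 360 degrees, the number of sides is 360 / 40 = 9.

9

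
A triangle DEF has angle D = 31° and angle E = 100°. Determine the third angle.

Let angle F = x. Then 31 + 100 + x = 180.
x = 180 - 131 = 49 degrees.

49 degrees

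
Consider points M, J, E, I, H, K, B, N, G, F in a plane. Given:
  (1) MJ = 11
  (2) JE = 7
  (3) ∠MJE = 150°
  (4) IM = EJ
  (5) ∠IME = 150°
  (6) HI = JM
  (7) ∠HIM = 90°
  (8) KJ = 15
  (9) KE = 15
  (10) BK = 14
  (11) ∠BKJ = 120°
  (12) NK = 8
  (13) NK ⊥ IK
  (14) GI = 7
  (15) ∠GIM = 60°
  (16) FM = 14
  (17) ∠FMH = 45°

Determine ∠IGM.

From the given relations: IM = EJ = 7.
Step 1: By the law of cosines on triangle GIM: GM² = 7² + 7² − 2·7·7·cos(60°) = 49, so GM = 7.
Step 2: By the inverse law of cosines on triangle IGM: cos(∠IGM) = (7² + 7² − 7²) / (2·7·7) = 49/98 = 0.5, so ∠IGM = 60°.

Therefore, the measure of angle ∠IGM = 60°.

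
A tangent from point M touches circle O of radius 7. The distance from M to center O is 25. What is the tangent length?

Let T be the point of tangency. Then OT ⊥ MT (radius ⊥ tangent).
In right triangle OTM: OM² = OT² + MT²
25² = 7² + MT²
MT² = 576, MT = 24

24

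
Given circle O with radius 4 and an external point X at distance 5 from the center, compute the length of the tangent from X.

The tangent, radius, and line from the external point to the center form a right triangle.
The right angle is where the tangent meets the radius.
By the Pythagorean theorem: tangent² + 4² = 5²
tangent² = 25 - 16 = 9
tangent = 3

3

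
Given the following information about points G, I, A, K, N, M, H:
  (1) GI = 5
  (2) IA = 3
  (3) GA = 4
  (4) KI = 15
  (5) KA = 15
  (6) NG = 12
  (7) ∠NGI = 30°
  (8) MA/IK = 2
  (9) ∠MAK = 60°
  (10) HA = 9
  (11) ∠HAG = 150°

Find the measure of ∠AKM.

From the given relations: MA = 2·IK = 2·15 = 30.
Step 1: By the law of cosines on triangle KAM: KM² = 15² + 30² − 2·15·30·cos(60°) = 675, so KM = 15·√3.
Step 2: By the inverse law of cosines on triangle AKM: cos(∠AKM) = (15² + (15·√3)² − 30²) / (2·15·15·√3) = 0/779.42 = 0, so ∠AKM = 90°.

Therefore, the measure of angle ∠AKM = 90°.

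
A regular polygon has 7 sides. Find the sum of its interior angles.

The sum of interior angles of an n-sided polygon is (n - 2) * 180.
For n = 7: (7 - 2) * 180 = 5 * 180 = 900 degrees.

900 degrees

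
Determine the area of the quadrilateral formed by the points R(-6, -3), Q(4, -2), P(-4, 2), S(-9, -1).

The Shoelace formula works by pairing each vertex with the next (cycling back to the first).
For each pair, compute x_i*y_(i+1) - x_(i+1)*y_i:
  (-6*-2 - 4*-3) = 24
  (4*2 - -4*-2) = 0
  (-4*-1 - -9*2) = 22
  (-9*-3 - -6*-1) = 21
Taking half the absolute value of the total: Area = (1/2)(67) = 67/2.

67/2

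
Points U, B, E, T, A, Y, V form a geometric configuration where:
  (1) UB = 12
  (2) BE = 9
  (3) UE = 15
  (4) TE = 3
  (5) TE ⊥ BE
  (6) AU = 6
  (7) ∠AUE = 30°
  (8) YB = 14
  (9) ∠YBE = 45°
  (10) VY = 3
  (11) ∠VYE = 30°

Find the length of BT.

Step 1: By the law of cosines on triangle BET: BT² = 9² + 3² − 2·9·3·cos(90°) = 90, so BT = 3·√10.

Therefore, the length of BT = 3·√10.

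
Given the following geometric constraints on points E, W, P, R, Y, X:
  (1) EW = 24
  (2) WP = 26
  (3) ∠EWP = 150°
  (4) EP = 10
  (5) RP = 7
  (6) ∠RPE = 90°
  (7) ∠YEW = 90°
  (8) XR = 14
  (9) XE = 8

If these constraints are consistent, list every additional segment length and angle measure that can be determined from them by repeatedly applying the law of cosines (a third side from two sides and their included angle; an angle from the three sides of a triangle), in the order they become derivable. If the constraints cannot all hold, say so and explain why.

These constraints are not satisfiable: (1), (2) and (4) fix all three sides of triangle EWP, so by the law of cosines cos(∠EWP) = (24² + 26² − 10²) / (2·24·26) = 0.9231, i.e. ∠EWP ≈ 22.62°, which contradicts (3) ∠EWP = 150°. No planar figure meets all of them, so nothing further can be derived.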